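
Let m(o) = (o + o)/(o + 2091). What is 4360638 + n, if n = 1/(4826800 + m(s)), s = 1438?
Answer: 74278148683052017/17033780076 ≈ 4.3606e+6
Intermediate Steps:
m(o) = 2*o/(2091 + o) (m(o) = (2*o)/(2091 + o) = 2*o/(2091 + o))
n = 3529/17033780076 (n = 1/(4826800 + 2*1438/(2091 + 1438)) = 1/(4826800 + 2*1438/3529) = 1/(4826800 + 2*1438*(1/3529)) = 1/(4826800 + 2876/3529) = 1/(17033780076/3529) = 3529/17033780076 ≈ 2.0718e-7)
4360638 + n = 4360638 + 3529/17033780076 = 74278148683052017/17033780076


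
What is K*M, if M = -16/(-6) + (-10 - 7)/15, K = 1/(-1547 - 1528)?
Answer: -23/46125 ≈ -0.00049865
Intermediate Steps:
K = -1/3075 (K = 1/(-3075) = -1/3075 ≈ -0.00032520)
M = 23/15 (M = -16*(-⅙) - 17*1/15 = 8/3 - 17/15 = 23/15 ≈ 1.5333)
K*M = -1/3075*23/15 = -23/46125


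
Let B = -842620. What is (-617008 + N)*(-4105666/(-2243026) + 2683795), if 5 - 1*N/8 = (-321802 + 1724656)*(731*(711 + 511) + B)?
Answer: -1711351466544102372378336/1121513 ≈ -1.5259e+18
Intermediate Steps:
N = -568571114744 (N = 40 - 8*(-321802 + 1724656)*(731*(711 + 511) - 842620) = 40 - 11222832*(731*1222 - 842620) = 40 - 11222832*(893282 - 842620) = 40 - 11222832*50662 = 40 - 8*71071389348 = 40 - 568571114784 = -568571114744)
(-617008 + N)*(-4105666/(-2243026) + 2683795) = (-617008 - 568571114744)*(-4105666/(-2243026) + 2683795) = -568571731752*(-4105666*(-1/2243026) + 2683795) = -568571731752*(2052833/1121513 + 2683795) = -568571731752*3009913034668/1121513 = -1711351466544102372378336/1121513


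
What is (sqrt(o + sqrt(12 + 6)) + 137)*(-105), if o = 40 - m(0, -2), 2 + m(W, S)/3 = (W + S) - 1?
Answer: -14385 - 105*sqrt(55 + 3*sqrt(2)) ≈ -15193.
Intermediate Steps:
m(W, S) = -9 + 3*S + 3*W (m(W, S) = -6 + 3*((W + S) - 1) = -6 + 3*((S + W) - 1) = -6 + 3*(-1 + S + W) = -6 + (-3 + 3*S + 3*W) = -9 + 3*S + 3*W)
o = 55 (o = 40 - (-9 + 3*(-2) + 3*0) = 40 - (-9 - 6 + 0) = 40 - 1*(-15) = 40 + 15 = 55)
(sqrt(o + sqrt(12 + 6)) + 137)*(-105) = (sqrt(55 + sqrt(12 + 6)) + 137)*(-105) = (sqrt(55 + sqrt(18)) + 137)*(-105) = (sqrt(55 + 3*sqrt(2)) + 137)*(-105) = (137 + sqrt(55 + 3*sqrt(2)))*(-105) = -14385 - 105*sqrt(55 + 3*sqrt(2))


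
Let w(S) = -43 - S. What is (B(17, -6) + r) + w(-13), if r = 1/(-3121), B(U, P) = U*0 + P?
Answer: -112357/3121 ≈ -36.000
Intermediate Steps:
B(U, P) = P (B(U, P) = 0 + P = P)
r = -1/3121 ≈ -0.00032041
(B(17, -6) + r) + w(-13) = (-6 - 1/3121) + (-43 - 1*(-13)) = -18727/3121 + (-43 + 13) = -18727/3121 - 30 = -112357/3121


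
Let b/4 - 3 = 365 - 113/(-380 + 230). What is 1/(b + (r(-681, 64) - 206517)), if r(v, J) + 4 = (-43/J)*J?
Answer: -75/15381674 ≈ -4.8759e-6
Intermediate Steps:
r(v, J) = -47 (r(v, J) = -4 + (-43/J)*J = -4 - 43 = -47)
b = 110626/75 (b = 12 + 4*(365 - 113/(-380 + 230)) = 12 + 4*(365 - 113/(-150)) = 12 + 4*(365 - 1/150*(-113)) = 12 + 4*(365 + 113/150) = 12 + 4*(54863/150) = 12 + 109726/75 = 110626/75 ≈ 1475.0)
1/(b + (r(-681, 64) - 206517)) = 1/(110626/75 + (-47 - 206517)) = 1/(110626/75 - 206564) = 1/(-15381674/75) = -75/15381674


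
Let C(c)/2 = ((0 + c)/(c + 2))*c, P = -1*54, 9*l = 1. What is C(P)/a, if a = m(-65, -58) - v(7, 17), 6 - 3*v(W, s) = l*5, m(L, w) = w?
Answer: 39366/20995 ≈ 1.8750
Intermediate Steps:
l = 1/9 (l = (1/9)*1 = 1/9 ≈ 0.11111)
P = -54
v(W, s) = 49/27 (v(W, s) = 2 - 5/27 = 49/27)
C(c) = 2*c**2/(2 + c) (C(c) = 2*(((0 + c)/(c + 2))*c) = 2*((c/(2 + c))*c) = 2*(c**2/(2 + c)) = 2*c**2/(2 + c))
a = -1615/27 (a = -58 - 1*49/27 = -58 - 49/27 = -1615/27 ≈ -59.815)
C(P)/a = (2*(-54)**2/(2 - 54))/(-1615/27) = (2*2916/(-52))*(-27/1615) = (2*2916*(-1/52))*(-27/1615) = -1458/13*(-27/1615) = 39366/20995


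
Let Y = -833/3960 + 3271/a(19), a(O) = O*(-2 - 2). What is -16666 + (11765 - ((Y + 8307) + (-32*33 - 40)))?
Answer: -908052763/75240 ≈ -12069.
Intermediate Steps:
a(O) = -4*O (a(O) = O*(-4) = -4*O)
Y = -3254117/75240 (Y = -833/3960 + 3271/((-4*19)) = -833*1/3960 + 3271/(-76) = -833/3960 + 3271*(-1/76) = -833/3960 - 3271/76 = -3254117/75240 ≈ -43.250)
-16666 + (11765 - ((Y + 8307) + (-32*33 - 40))) = -16666 + (11765 - ((-3254117/75240 + 8307) + (-32*33 - 40))) = -16666 + (11765 - (621764563/75240 + (-1056 - 40))) = -16666 + (11765 - (621764563/75240 - 1096)) = -16666 + (11765 - 1*539301523/75240) = -16666 + (11765 - 539301523/75240) = -16666 + 345897077/75240 = -908052763/75240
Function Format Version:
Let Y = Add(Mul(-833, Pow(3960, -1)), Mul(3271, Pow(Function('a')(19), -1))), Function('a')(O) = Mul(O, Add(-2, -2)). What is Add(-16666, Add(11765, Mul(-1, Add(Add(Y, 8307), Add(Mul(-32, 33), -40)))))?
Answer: Rational(-908052763, 75240) ≈ -12069.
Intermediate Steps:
Function('a')(O) = Mul(-4, O) (Function('a')(O) = Mul(O, -4) = Mul(-4, O))
Y = Rational(-3254117, 75240) (Y = Add(Mul(-833, Pow(3960, -1)), Mul(3271, Pow(Mul(-4, 19), -1))) = Add(Mul(-833, Rational(1, 3960)), Mul(3271, Pow(-76, -1))) = Add(Rational(-833, 3960), Mul(3271, Rational(-1, 76))) = Add(Rational(-833, 3960), Rational(-3271, 76)) = Rational(-3254117, 75240) ≈ -43.250)
Add(-16666, Add(11765, Mul(-1, Add(Add(Y, 8307), Add(Mul(-32, 33), -40))))) = Add(-16666, Add(11765, Mul(-1, Add(Add(Rational(-3254117, 75240), 8307), Add(Mul(-32, 33), -40))))) = Add(-16666, Add(11765, Mul(-1, Add(Rational(621764563, 75240), Add(-1056, -40))))) = Add(-16666, Add(11765, Mul(-1, Add(Rational(621764563, 75240), -1096)))) = Add(-16666, Add(11765, Mul(-1, Rational(539301523, 75240)))) = Add(-16666, Add(11765, Rational(-539301523, 75240))) = Add(-16666, Rational(345897077, 75240)) = Rational(-908052763, 75240)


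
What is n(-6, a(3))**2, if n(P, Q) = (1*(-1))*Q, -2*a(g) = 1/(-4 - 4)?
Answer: 1/256 ≈ 0.0039063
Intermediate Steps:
a(g) = 1/16 (a(g) = -1/(2*(-4 - 4)) = -1/2/(-8) = -1/2*(-1/8) = 1/16)
n(P, Q) = -Q
n(-6, a(3))**2 = (-1*1/16)**2 = (-1/16)**2 = 1/256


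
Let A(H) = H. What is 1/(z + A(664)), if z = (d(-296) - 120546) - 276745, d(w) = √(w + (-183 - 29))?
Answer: -396627/157312977637 - 2*I*√127/157312977637 ≈ -2.5213e-6 - 1.4327e-10*I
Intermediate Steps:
d(w) = √(-212 + w) (d(w) = √(w - 212) = √(-212 + w))
z = -397291 + 2*I*√127 (z = (√(-212 - 296) - 120546) - 276745 = (√(-508) - 120546) - 276745 = (2*I*√127 - 120546) - 276745 = (-120546 + 2*I*√127) - 276745 = -397291 + 2*I*√127 ≈ -3.9729e+5 + 22.539*I)
1/(z + A(664)) = 1/((-397291 + 2*I*√127) + 664) = 1/(-396627 + 2*I*√127)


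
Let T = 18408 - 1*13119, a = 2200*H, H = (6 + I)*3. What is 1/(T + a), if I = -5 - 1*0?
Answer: 1/11889 ≈ 8.4111e-5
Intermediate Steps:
I = -5 (I = -5 + 0 = -5)
H = 3 (H = (6 - 5)*3 = 1*3 = 3)
a = 6600 (a = 2200*3 = 6600)
T = 5289 (T = 18408 - 13119 = 5289)
1/(T + a) = 1/(5289 + 6600) = 1/11889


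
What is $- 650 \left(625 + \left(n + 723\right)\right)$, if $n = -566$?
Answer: $-508300$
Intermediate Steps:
$- 650 \left(625 + \left(n + 723\right)\right) = - 650 \left(625 + \left(-566 + 723\right)\right) = - 650 \left(625 + 157\right) = \left(-650\right) 782 = -508300$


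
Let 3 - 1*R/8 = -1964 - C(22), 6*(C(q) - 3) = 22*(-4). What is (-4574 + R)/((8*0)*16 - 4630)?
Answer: -16603/6945 ≈ -2.3906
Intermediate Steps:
C(q) = -35/3 (C(q) = 3 + (22*(-4))/6 = 3 + (⅙)*(-88) = 3 - 44/3 = -35/3)
R = 46928/3 (R = 24 - 8*(-1964 - 1*(-35/3)) = 24 - 8*(-1964 + 35/3) = 24 - 8*(-5857/3) = 24 + 46856/3 = 46928/3 ≈ 15643.)
(-4574 + R)/((8*0)*16 - 4630) = (-4574 + 46928/3)/((8*0)*16 - 4630) = 33206/(3*(0*16 - 4630)) = 33206/(3*(0 - 4630)) = (33206/3)/(-4630) = (33206/3)*(-1/4630) = -16603/6945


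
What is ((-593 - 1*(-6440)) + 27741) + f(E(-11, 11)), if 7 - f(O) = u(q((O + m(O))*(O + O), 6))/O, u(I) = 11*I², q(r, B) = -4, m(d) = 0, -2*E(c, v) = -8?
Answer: 33551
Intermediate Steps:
E(c, v) = 4 (E(c, v) = -½*(-8) = 4)
f(O) = 7 - 176/O (f(O) = 7 - 11*(-4)²/O = 7 - 11*16/O = 7 - 176/O)
((-593 - 1*(-6440)) + 27741) + f(E(-11, 11)) = ((-593 - 1*(-6440)) + 27741) + (7 - 176/4) = ((-593 + 6440) + 27741) + (7 - 176*¼) = (5847 + 27741) + (7 - 44) = 33588 - 37 = 33551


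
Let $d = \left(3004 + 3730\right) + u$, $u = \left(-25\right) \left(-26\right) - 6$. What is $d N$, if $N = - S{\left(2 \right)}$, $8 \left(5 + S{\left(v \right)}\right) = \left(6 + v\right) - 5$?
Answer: $\frac{136493}{4} \approx 34123.0$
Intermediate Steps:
$S{\left(v \right)} = - \frac{39}{8} + \frac{v}{8}$ ($S{\left(v \right)} = -5 + \frac{\left(6 + v\right) - 5}{8} = -5 + \frac{1 + v}{8} = -5 + \left(\frac{1}{8} + \frac{v}{8}\right) = - \frac{39}{8} + \frac{v}{8}$)
$u = 644$ ($u = 650 - 6 = 644$)
$d = 7378$ ($d = \left(3004 + 3730\right) + 644 = 6734 + 644 = 7378$)
$N = \frac{37}{8}$ ($N = - (- \frac{39}{8} + \frac{1}{8} \cdot 2) = - (- \frac{39}{8} + \frac{1}{4}) = \left(-1\right) \left(- \frac{37}{8}\right) = \frac{37}{8} \approx 4.625$)
$d N = 7378 \cdot \frac{37}{8} = \frac{136493}{4}$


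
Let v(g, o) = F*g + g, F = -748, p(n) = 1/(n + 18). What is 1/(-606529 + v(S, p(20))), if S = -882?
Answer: 1/52325 ≈ 1.9111e-5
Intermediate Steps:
p(n) = 1/(18 + n)
v(g, o) = -747*g (v(g, o) = -748*g + g = -747*g)
1/(-606529 + v(S, p(20))) = 1/(-606529 - 747*(-882)) = 1/(-606529 + 658854) = 1/52325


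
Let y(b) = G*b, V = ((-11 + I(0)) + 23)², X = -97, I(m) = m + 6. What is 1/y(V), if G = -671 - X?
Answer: -1/185976 ≈ -5.3770e-6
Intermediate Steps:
I(m) = 6 + m
G = -574 (G = -671 - 1*(-97) = -671 + 97 = -574)
V = 324 (V = ((-11 + (6 + 0)) + 23)² = ((-11 + 6) + 23)² = (-5 + 23)² = 18² = 324)
y(b) = -574*b
1/y(V) = 1/(-574*324) = 1/(-185976) = -1/185976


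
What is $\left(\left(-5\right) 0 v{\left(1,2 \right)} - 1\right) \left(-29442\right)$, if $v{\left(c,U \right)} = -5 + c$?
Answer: $29442$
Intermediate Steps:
$\left(\left(-5\right) 0 v{\left(1,2 \right)} - 1\right) \left(-29442\right) = \left(\left(-5\right) 0 \left(-5 + 1\right) - 1\right) \left(-29442\right) = \left(0 \left(-4\right) - 1\right) \left(-29442\right) = \left(0 - 1\right) \left(-29442\right) = \left(-1\right) \left(-29442\right) = 29442$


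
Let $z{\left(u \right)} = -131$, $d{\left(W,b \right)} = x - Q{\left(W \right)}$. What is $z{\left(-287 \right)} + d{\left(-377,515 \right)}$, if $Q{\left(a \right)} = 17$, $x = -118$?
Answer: $-266$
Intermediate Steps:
$d{\left(W,b \right)} = -135$ ($d{\left(W,b \right)} = -118 - 17 = -135$)
$z{\left(-287 \right)} + d{\left(-377,515 \right)} = -131 - 135 = -266$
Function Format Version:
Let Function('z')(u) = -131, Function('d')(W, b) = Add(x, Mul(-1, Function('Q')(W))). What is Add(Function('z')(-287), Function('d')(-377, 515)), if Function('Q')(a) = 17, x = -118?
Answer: -266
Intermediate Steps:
Function('d')(W, b) = -135 (Function('d')(W, b) = Add(-118, Mul(-1, 17)) = Add(-118, -17) = -135)
Add(Function('z')(-287), Function('d')(-377, 515)) = Add(-131, -135) = -266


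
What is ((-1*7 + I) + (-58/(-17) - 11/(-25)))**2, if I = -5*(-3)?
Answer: 25371369/180625 ≈ 140.46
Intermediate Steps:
I = 15
((-1*7 + I) + (-58/(-17) - 11/(-25)))**2 = ((-1*7 + 15) + (-58/(-17) - 11/(-25)))**2 = ((-7 + 15) + (-58*(-1/17) - 11*(-1/25)))**2 = (8 + (58/17 + 11/25))**2 = (8 + 1637/425)**2 = (5037/425)**2 = 25371369/180625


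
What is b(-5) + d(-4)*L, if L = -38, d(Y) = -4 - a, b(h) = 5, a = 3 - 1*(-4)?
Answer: 423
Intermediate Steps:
a = 7 (a = 3 + 4 = 7)
d(Y) = -11 (d(Y) = -4 - 1*7 = -4 - 7 = -11)
b(-5) + d(-4)*L = 5 - 11*(-38) = 5 + 418 = 423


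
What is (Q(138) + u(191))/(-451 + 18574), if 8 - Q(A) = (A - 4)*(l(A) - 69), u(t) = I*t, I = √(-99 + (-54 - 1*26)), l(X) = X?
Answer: -9238/18123 + 191*I*√179/18123 ≈ -0.50974 + 0.141*I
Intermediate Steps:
I = I*√179 (I = √(-99 + (-54 - 26)) = √(-99 - 80) = √(-179) = I*√179 ≈ 13.379*I)
u(t) = I*t*√179 (u(t) = (I*√179)*t = I*t*√179)
Q(A) = 8 - (-69 + A)*(-4 + A) (Q(A) = 8 - (A - 4)*(A - 69) = 8 - (-4 + A)*(-69 + A) = 8 - (-69 + A)*(-4 + A))
(Q(138) + u(191))/(-451 + 18574) = ((-268 - 1*138² + 73*138) + I*191*√179)/(-451 + 18574) = ((-268 - 1*19044 + 10074) + 191*I*√179)/18123 = ((-268 - 19044 + 10074) + 191*I*√179)*(1/18123) = (-9238 + 191*I*√179)*(1/18123) = -9238/18123 + 191*I*√179/18123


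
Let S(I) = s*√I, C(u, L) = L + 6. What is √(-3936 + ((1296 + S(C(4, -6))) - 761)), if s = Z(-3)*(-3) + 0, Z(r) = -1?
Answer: I*√3401 ≈ 58.318*I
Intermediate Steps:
C(u, L) = 6 + L
s = 3 (s = -1*(-3) + 0 = 3 + 0 = 3)
S(I) = 3*√I
√(-3936 + ((1296 + S(C(4, -6))) - 761)) = √(-3936 + ((1296 + 3*√(6 - 6)) - 761)) = √(-3936 + ((1296 + 3*√0) - 761)) = √(-3936 + ((1296 + 3*0) - 761)) = √(-3936 + ((1296 + 0) - 761)) = √(-3936 + (1296 - 761)) = √(-3936 + 535) = √(-3401) = I*√3401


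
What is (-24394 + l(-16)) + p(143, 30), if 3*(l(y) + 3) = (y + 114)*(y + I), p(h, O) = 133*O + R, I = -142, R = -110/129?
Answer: -1099475/43 ≈ -25569.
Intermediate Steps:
R = -110/129 (R = -110*1/129 = -110/129 ≈ -0.85271)
p(h, O) = -110/129 + 133*O (p(h, O) = 133*O - 110/129 = -110/129 + 133*O)
l(y) = -3 + (-142 + y)*(114 + y)/3 (l(y) = -3 + ((y + 114)*(y - 142))/3 = -3 + ((114 + y)*(-142 + y))/3 = -3 + ((-142 + y)*(114 + y))/3 = -3 + (-142 + y)*(114 + y)/3)
(-24394 + l(-16)) + p(143, 30) = (-24394 + (-5399 - 28/3*(-16) + (⅓)*(-16)²)) + (-110/129 + 133*30) = (-24394 + (-5399 + 448/3 + (⅓)*256)) + (-110/129 + 3990) = (-24394 + (-5399 + 448/3 + 256/3)) + 514600/129 = (-24394 - 15493/3) + 514600/129 = -88675/3 + 514600/129 = -1099475/43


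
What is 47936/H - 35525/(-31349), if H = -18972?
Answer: -7144529/5127183 ≈ -1.3935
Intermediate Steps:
47936/H - 35525/(-31349) = 47936/(-18972) - 35525/(-31349) = 47936*(-1/18972) - 35525*(-1/31349) = -11984/4743 + 1225/1081 = -7144529/5127183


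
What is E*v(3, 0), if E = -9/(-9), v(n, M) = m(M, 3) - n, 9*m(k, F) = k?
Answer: -3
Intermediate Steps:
m(k, F) = k/9
v(n, M) = -n + M/9 (v(n, M) = M/9 - n = -n + M/9)
E = 1 (E = -9*(-⅑) = 1)
E*v(3, 0) = 1*(-1*3 + (⅑)*0) = 1*(-3 + 0) = 1*(-3) = -3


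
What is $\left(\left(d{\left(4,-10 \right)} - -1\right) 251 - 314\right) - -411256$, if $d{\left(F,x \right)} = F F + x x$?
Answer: $440309$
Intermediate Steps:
$d{\left(F,x \right)} = F^{2} + x^{2}$
$\left(\left(d{\left(4,-10 \right)} - -1\right) 251 - 314\right) - -411256 = \left(\left(\left(4^{2} + \left(-10\right)^{2}\right) - -1\right) 251 - 314\right) - -411256 = \left(\left(\left(16 + 100\right) + 1\right) 251 - 314\right) + 411256 = \left(\left(116 + 1\right) 251 - 314\right) + 411256 = \left(117 \cdot 251 - 314\right) + 411256 = \left(29367 - 314\right) + 411256 = 29053 + 411256 = 440309$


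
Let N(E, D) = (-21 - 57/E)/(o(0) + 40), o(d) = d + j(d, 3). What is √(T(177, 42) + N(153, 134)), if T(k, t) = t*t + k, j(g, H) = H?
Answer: √9332361939/2193 ≈ 44.051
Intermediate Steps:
o(d) = 3 + d (o(d) = d + 3 = 3 + d)
T(k, t) = k + t² (T(k, t) = t² + k = k + t²)
N(E, D) = -21/43 - 57/(43*E) (N(E, D) = (-21 - 57/E)/((3 + 0) + 40) = (-21 - 57/E)/(3 + 40) = (-21 - 57/E)/43 = (-21 - 57/E)*(1/43) = -21/43 - 57/(43*E))
√(T(177, 42) + N(153, 134)) = √((177 + 42²) + (3/43)*(-19 - 7*153)/153) = √((177 + 1764) + (3/43)*(1/153)*(-19 - 1071)) = √(1941 + (3/43)*(1/153)*(-1090)) = √(1941 - 1090/2193) = √(4255523/2193) = √9332361939/2193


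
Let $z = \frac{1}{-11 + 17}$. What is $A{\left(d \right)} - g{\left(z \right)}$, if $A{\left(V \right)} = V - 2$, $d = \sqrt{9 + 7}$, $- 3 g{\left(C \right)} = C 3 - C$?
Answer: $\frac{19}{9} \approx 2.1111$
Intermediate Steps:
$z = \frac{1}{6} \approx 0.16667$
$g{\left(C \right)} = - \frac{2 C}{3}$ ($g{\left(C \right)} = - \frac{C 3 - C}{3} = - \frac{3 C - C}{3} = - \frac{2 C}{3}$)
$d = 4$ ($d = \sqrt{16} = 4$)
$A{\left(V \right)} = -2 + V$
$A{\left(d \right)} - g{\left(z \right)} = \left(-2 + 4\right) - \left(- \frac{2}{3}\right) \frac{1}{6} = 2 - - \frac{1}{9} = 2 + \frac{1}{9} = \frac{19}{9}$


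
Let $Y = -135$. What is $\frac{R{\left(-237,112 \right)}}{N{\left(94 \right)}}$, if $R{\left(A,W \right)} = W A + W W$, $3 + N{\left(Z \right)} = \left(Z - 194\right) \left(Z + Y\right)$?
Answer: $- \frac{14000}{4097} \approx -3.4171$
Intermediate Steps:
$N{\left(Z \right)} = -3 + \left(-194 + Z\right) \left(-135 + Z\right)$ ($N{\left(Z \right)} = -3 + \left(Z - 194\right) \left(Z - 135\right) = -3 + \left(-194 + Z\right) \left(-135 + Z\right)$)
$R{\left(A,W \right)} = W^{2} + A W$ ($R{\left(A,W \right)} = A W + W^{2} = W^{2} + A W$)
$\frac{R{\left(-237,112 \right)}}{N{\left(94 \right)}} = \frac{112 \left(-237 + 112\right)}{26187 + 94^{2} - 30926} = \frac{112 \left(-125\right)}{26187 + 8836 - 30926} = - \frac{14000}{4097}$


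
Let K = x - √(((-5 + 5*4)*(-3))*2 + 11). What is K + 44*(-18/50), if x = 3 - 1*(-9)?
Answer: -96/25 - I*√79 ≈ -3.84 - 8.8882*I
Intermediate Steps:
x = 12 (x = 3 + 9 = 12)
K = 12 - I*√79 (K = 12 - √(((-5 + 5*4)*(-3))*2 + 11) = 12 - √(((-5 + 20)*(-3))*2 + 11) = 12 - √((15*(-3))*2 + 11) = 12 - √(-45*2 + 11) = 12 - √(-90 + 11) = 12 - √(-79) = 12 - I*√79 ≈ 12.0 - 8.8882*I)
K + 44*(-18/50) = (12 - I*√79) + 44*(-18/50) = (12 - I*√79) + 44*(-18*1/50) = (12 - I*√79) + 44*(-9/25) = (12 - I*√79) - 396/25 = -96/25 - I*√79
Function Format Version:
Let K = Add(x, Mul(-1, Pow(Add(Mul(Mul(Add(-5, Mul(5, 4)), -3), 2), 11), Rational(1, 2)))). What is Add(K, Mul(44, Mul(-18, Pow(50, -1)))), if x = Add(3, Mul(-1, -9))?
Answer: Add(Rational(-96, 25), Mul(-1, I, Pow(79, Rational(1, 2)))) ≈ Add(-3.8400, Mul(-8.8882, I))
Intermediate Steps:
x = 12 (x = Add(3, 9) = 12)
K = Add(12, Mul(-1, I, Pow(79, Rational(1, 2)))) (K = Add(12, Mul(-1, Pow(Add(Mul(Mul(Add(-5, Mul(5, 4)), -3), 2), 11), Rational(1, 2)))) = Add(12, Mul(-1, Pow(Add(Mul(Mul(Add(-5, 20), -3), 2), 11), Rational(1, 2)))) = Add(12, Mul(-1, Pow(Add(Mul(Mul(15, -3), 2), 11), Rational(1, 2)))) = Add(12, Mul(-1, Pow(Add(Mul(-45, 2), 11), Rational(1, 2)))) = Add(12, Mul(-1, Pow(Add(-90, 11), Rational(1, 2)))) = Add(12, Mul(-1, Pow(-79, Rational(1, 2)))) = Add(12, Mul(-1, Mul(I, Pow(79, Rational(1, 2))))) = Add(12, Mul(-1, I, Pow(79, Rational(1, 2)))) ≈ Add(12.000, Mul(-8.8882, I)))
Add(K, Mul(44, Mul(-18, Pow(50, -1)))) = Add(Add(12, Mul(-1, I, Pow(79, Rational(1, 2)))), Mul(44, Mul(-18, Pow(50, -1)))) = Add(Add(12, Mul(-1, I, Pow(79, Rational(1, 2)))), Mul(44, Mul(-18, Rational(1, 50)))) = Add(Add(12, Mul(-1, I, Pow(79, Rational(1, 2)))), Mul(44, Rational(-9, 25))) = Add(Add(12, Mul(-1, I, Pow(79, Rational(1, 2)))), Rational(-396, 25)) = Add(Rational(-96, 25), Mul(-1, I, Pow(79, Rational(1, 2))))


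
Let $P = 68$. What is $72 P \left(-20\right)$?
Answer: $-97920$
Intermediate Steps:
$72 P \left(-20\right) = 72 \cdot 68 \left(-20\right) = 4896 \left(-20\right) = -97920$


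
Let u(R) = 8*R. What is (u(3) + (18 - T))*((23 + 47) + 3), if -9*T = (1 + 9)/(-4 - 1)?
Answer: 27448/9 ≈ 3049.8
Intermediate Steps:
T = 2/9 (T = -(1 + 9)/(9*(-4 - 1)) = -10/(9*(-5)) = -10*(-1)/(9*5) = -⅑*(-2) = 2/9 ≈ 0.22222)
(u(3) + (18 - T))*((23 + 47) + 3) = (8*3 + (18 - 1*2/9))*((23 + 47) + 3) = (24 + (18 - 2/9))*(70 + 3) = (24 + 160/9)*73 = (376/9)*73 = 27448/9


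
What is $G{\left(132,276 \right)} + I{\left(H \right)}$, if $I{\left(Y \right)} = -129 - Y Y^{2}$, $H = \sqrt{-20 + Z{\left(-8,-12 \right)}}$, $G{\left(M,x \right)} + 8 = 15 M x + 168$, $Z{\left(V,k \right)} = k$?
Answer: $546511 + 128 i \sqrt{2} \approx 5.4651 \cdot 10^{5} + 181.02 i$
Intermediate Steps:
$G{\left(M,x \right)} = 160 + 15 M x$ ($G{\left(M,x \right)} = -8 + \left(15 M x + 168\right) = -8 + \left(168 + 15 M x\right) = 160 + 15 M x$)
$H = 4 i \sqrt{2}$ ($H = \sqrt{-20 - 12} = \sqrt{-32} = 4 i \sqrt{2} \approx 5.6569 i$)
$I{\left(Y \right)} = -129 - Y^{3}$
$G{\left(132,276 \right)} + I{\left(H \right)} = \left(160 + 15 \cdot 132 \cdot 276\right) - \left(129 + \left(4 i \sqrt{2}\right)^{3}\right) = \left(160 + 546480\right) - \left(129 - 128 i \sqrt{2}\right) = 546640 - \left(129 - 128 i \sqrt{2}\right) = 546511 + 128 i \sqrt{2}$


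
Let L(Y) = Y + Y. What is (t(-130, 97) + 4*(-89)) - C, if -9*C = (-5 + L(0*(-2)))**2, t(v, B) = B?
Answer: -2306/9 ≈ -256.22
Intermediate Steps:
L(Y) = 2*Y
C = -25/9 (C = -(-5 + 2*(0*(-2)))**2/9 = -(-5 + 2*0)**2/9 = -(-5 + 0)**2/9 = -1/9*(-5)**2 = -1/9*25 = -25/9 ≈ -2.7778)
(t(-130, 97) + 4*(-89)) - C = (97 + 4*(-89)) - 1*(-25/9) = (97 - 356) + 25/9 = -259 + 25/9 = -2306/9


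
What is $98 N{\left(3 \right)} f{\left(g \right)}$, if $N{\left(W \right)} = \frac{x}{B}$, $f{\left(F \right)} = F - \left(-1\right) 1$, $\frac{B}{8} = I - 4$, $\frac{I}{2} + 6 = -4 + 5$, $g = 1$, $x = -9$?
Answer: $\frac{63}{4} \approx 15.75$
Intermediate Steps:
$I = -10$ ($I = -12 + 2 \left(-4 + 5\right) = -12 + 2 \cdot 1 = -12 + 2 = -10$)
$B = -112$ ($B = 8 \left(-10 - 4\right) = 8 \left(-14\right) = -112$)
$f{\left(F \right)} = 1 + F$ ($f{\left(F \right)} = F - -1 = F + 1 = 1 + F$)
$N{\left(W \right)} = \frac{9}{112}$ ($N{\left(W \right)} = - \frac{9}{-112} = \left(-9\right) \left(- \frac{1}{112}\right) = \frac{9}{112}$)
$98 N{\left(3 \right)} f{\left(g \right)} = 98 \cdot \frac{9}{112} \left(1 + 1\right) = \frac{63}{8} \cdot 2 = \frac{63}{4}$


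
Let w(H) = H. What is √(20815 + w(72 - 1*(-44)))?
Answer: √20931 ≈ 144.68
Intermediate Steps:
√(20815 + w(72 - 1*(-44))) = √(20815 + (72 - 1*(-44))) = √(20815 + (72 + 44)) = √(20815 + 116) = √20931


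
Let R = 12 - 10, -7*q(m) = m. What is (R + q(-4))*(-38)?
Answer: -684/7 ≈ -97.714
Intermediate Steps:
q(m) = -m/7
R = 2
(R + q(-4))*(-38) = (2 - 1/7*(-4))*(-38) = (2 + 4/7)*(-38) = (18/7)*(-38) = -684/7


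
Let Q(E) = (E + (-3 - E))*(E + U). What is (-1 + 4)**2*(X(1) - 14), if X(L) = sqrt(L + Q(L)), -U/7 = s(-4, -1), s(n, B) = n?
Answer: -126 + 9*I*sqrt(86) ≈ -126.0 + 83.463*I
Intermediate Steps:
U = 28 (U = -7*(-4) = 28)
Q(E) = -84 - 3*E (Q(E) = (E + (-3 - E))*(E + 28) = -3*(28 + E) = -84 - 3*E)
X(L) = sqrt(-84 - 2*L) (X(L) = sqrt(L + (-84 - 3*L)) = sqrt(-84 - 2*L))
(-1 + 4)**2*(X(1) - 14) = (-1 + 4)**2*(sqrt(-84 - 2*1) - 14) = 3**2*(sqrt(-84 - 2) - 14) = 9*(sqrt(-86) - 14) = 9*(I*sqrt(86) - 14) = 9*(-14 + I*sqrt(86)) = -126 + 9*I*sqrt(86)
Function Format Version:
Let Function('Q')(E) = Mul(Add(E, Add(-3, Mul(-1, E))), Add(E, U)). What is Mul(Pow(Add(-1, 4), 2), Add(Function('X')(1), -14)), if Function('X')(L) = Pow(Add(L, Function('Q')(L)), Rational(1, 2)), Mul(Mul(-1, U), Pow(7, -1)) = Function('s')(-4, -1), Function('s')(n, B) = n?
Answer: Add(-126, Mul(9, I, Pow(86, Rational(1, 2)))) ≈ Add(-126.00, Mul(83.463, I))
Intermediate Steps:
U = 28 (U = Mul(-7, -4) = 28)
Function('Q')(E) = Add(-84, Mul(-3, E)) (Function('Q')(E) = Mul(Add(E, Add(-3, Mul(-1, E))), Add(E, 28)) = Mul(-3, Add(28, E)) = Add(-84, Mul(-3, E)))
Function('X')(L) = Pow(Add(-84, Mul(-2, L)), Rational(1, 2)) (Function('X')(L) = Pow(Add(L, Add(-84, Mul(-3, L))), Rational(1, 2)) = Pow(Add(-84, Mul(-2, L)), Rational(1, 2)))
Mul(Pow(Add(-1, 4), 2), Add(Function('X')(1), -14)) = Mul(Pow(Add(-1, 4), 2), Add(Pow(Add(-84, Mul(-2, 1)), Rational(1, 2)), -14)) = Mul(Pow(3, 2), Add(Pow(Add(-84, -2), Rational(1, 2)), -14)) = Mul(9, Add(Pow(-86, Rational(1, 2)), -14)) = Mul(9, Add(Mul(I, Pow(86, Rational(1, 2))), -14)) = Mul(9, Add(-14, Mul(I, Pow(86, Rational(1, 2))))) = Add(-126, Mul(9, I, Pow(86, Rational(1, 2))))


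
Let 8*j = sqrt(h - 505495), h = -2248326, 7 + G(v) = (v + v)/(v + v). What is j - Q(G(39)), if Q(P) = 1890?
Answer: -1890 + I*sqrt(2753821)/8 ≈ -1890.0 + 207.43*I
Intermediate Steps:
G(v) = -6 (G(v) = -7 + (v + v)/(v + v) = -7 + (2*v)/((2*v)) = -7 + (2*v)*(1/(2*v)) = -7 + 1 = -6)
j = I*sqrt(2753821)/8 (j = sqrt(-2248326 - 505495)/8 = sqrt(-2753821)/8 = (I*sqrt(2753821))/8 = I*sqrt(2753821)/8 ≈ 207.43*I)
j - Q(G(39)) = I*sqrt(2753821)/8 - 1*1890 = I*sqrt(2753821)/8 - 1890 = -1890 + I*sqrt(2753821)/8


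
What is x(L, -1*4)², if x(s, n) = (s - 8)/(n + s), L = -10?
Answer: 81/49 ≈ 1.6531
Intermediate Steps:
x(s, n) = (-8 + s)/(n + s)
x(L, -1*4)² = ((-8 - 10)/(-1*4 - 10))² = (-18/(-4 - 10))² = (-18/(-14))² = (-1/14*(-18))² = (9/7)² = 81/49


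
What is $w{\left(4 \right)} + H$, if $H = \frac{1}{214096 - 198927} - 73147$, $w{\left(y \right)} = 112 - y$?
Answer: $- \frac{1107928590}{15169} \approx -73039.0$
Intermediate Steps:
$H = - \frac{1109566842}{15169}$ ($H = \frac{1}{15169} - 73147 = - \frac{1109566842}{15169} \approx -73147.0$)
$w{\left(4 \right)} + H = \left(112 - 4\right) - \frac{1109566842}{15169} = 108 - \frac{1109566842}{15169} = - \frac{1107928590}{15169}$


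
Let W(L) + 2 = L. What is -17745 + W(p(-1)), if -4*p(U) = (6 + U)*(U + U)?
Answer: -35489/2 ≈ -17745.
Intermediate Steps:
p(U) = -U*(6 + U)/2 (p(U) = -(6 + U)*(U + U)/4 = -(6 + U)*2*U/4 = -U*(6 + U)/2)
W(L) = -2 + L
-17745 + W(p(-1)) = -17745 + (-2 - ½*(-1)*(6 - 1)) = -17745 + (-2 - ½*(-1)*5) = -17745 + (-2 + 5/2) = -17745 + ½ = -35489/2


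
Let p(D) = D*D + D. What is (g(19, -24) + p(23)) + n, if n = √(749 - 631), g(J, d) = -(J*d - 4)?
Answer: 1012 + √118 ≈ 1022.9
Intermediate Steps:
g(J, d) = 4 - J*d (g(J, d) = -(-4 + J*d) = 4 - J*d)
n = √118 ≈ 10.863
p(D) = D + D² (p(D) = D² + D = D + D²)
(g(19, -24) + p(23)) + n = ((4 - 1*19*(-24)) + 23*(1 + 23)) + √118 = ((4 + 456) + 23*24) + √118 = (460 + 552) + √118 = 1012 + √118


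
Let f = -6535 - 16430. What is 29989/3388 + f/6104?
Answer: 3758837/738584 ≈ 5.0892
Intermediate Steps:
f = -22965
29989/3388 + f/6104 = 29989/3388 - 22965/6104 = 3758837/738584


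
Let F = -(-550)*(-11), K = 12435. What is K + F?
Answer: 6385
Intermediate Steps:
F = -6050 (F = -1*6050 = -6050)
K + F = 12435 - 6050 = 6385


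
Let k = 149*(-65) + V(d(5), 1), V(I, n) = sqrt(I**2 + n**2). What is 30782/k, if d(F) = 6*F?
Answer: -149061835/46899162 - 15391*sqrt(901)/46899162 ≈ -3.1882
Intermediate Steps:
k = -9685 + sqrt(901) (k = 149*(-65) + sqrt((6*5)**2 + 1**2) = -9685 + sqrt(30**2 + 1) = -9685 + sqrt(900 + 1) = -9685 + sqrt(901) ≈ -9655.0)
30782/k = 30782/(-9685 + sqrt(901))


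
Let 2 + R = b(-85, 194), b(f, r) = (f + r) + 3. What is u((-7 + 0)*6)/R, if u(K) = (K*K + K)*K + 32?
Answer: -3286/5 ≈ -657.20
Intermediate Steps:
b(f, r) = 3 + f + r
R = 110 (R = -2 + (3 - 85 + 194) = -2 + 112 = 110)
u(K) = 32 + K*(K + K²) (u(K) = (K² + K)*K + 32 = (K + K²)*K + 32 = K*(K + K²) + 32 = 32 + K*(K + K²))
u((-7 + 0)*6)/R = (32 + ((-7 + 0)*6)² + ((-7 + 0)*6)³)/110 = (32 + (-7*6)² + (-7*6)³)*(1/110) = (32 + (-42)² + (-42)³)*(1/110) = (32 + 1764 - 74088)*(1/110) = -72292*1/110 = -3286/5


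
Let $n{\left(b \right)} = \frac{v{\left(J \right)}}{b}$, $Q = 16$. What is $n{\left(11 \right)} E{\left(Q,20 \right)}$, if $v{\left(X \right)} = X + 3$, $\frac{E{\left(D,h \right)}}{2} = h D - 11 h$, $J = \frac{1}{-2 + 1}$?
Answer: $\frac{400}{11} \approx 36.364$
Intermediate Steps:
$J = -1$ ($J = \frac{1}{-1} = -1$)
$E{\left(D,h \right)} = - 22 h + 2 D h$ ($E{\left(D,h \right)} = 2 \left(h D - 11 h\right) = 2 \left(D h - 11 h\right) = 2 \left(- 11 h + D h\right) = - 22 h + 2 D h$)
$v{\left(X \right)} = 3 + X$
$n{\left(b \right)} = \frac{2}{b}$ ($n{\left(b \right)} = \frac{3 - 1}{b} = \frac{2}{b}$)
$n{\left(11 \right)} E{\left(Q,20 \right)} = \frac{2}{11} \cdot 2 \cdot 20 \left(-11 + 16\right) = 2 \cdot \frac{1}{11} \cdot 2 \cdot 20 \cdot 5 = \frac{2}{11} \cdot 200 = \frac{400}{11}$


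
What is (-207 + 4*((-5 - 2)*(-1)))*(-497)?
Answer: 88963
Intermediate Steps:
(-207 + 4*((-5 - 2)*(-1)))*(-497) = (-207 + 4*(-7*(-1)))*(-497) = (-207 + 4*7)*(-497) = (-207 + 28)*(-497) = -179*(-497) = 88963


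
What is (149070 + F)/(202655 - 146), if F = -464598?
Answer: -105176/67503 ≈ -1.5581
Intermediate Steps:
(149070 + F)/(202655 - 146) = (149070 - 464598)/(202655 - 146) = -315528/202509 = -315528*1/202509 = -105176/67503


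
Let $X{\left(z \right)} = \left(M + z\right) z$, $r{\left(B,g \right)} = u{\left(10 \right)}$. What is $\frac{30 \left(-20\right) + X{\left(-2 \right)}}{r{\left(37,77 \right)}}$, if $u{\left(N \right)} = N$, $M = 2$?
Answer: $-60$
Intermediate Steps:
$r{\left(B,g \right)} = 10$
$X{\left(z \right)} = z \left(2 + z\right)$ ($X{\left(z \right)} = \left(2 + z\right) z = z \left(2 + z\right)$)
$\frac{30 \left(-20\right) + X{\left(-2 \right)}}{r{\left(37,77 \right)}} = \frac{30 \left(-20\right) - 2 \left(2 - 2\right)}{10} = \left(-600 - 0\right) \frac{1}{10} = \left(-600 + 0\right) \frac{1}{10} = \left(-600\right) \frac{1}{10} = -60$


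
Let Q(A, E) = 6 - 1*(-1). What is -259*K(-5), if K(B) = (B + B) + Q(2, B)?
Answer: 777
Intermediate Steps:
Q(A, E) = 7 (Q(A, E) = 6 + 1 = 7)
K(B) = 7 + 2*B (K(B) = (B + B) + 7 = 2*B + 7 = 7 + 2*B)
-259*K(-5) = -259*(7 + 2*(-5)) = -259*(7 - 10) = -259*(-3) = 777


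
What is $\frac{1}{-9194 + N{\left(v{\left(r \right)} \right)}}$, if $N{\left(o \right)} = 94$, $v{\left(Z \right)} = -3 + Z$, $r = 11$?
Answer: $- \frac{1}{9100} \approx -0.00010989$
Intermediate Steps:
$\frac{1}{-9194 + N{\left(v{\left(r \right)} \right)}} = \frac{1}{-9194 + 94} = \frac{1}{-9100} = - \frac{1}{9100}$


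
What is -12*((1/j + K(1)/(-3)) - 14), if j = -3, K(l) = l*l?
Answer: 176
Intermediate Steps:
K(l) = l²
-12*((1/j + K(1)/(-3)) - 14) = -12*((1/(-3) + 1²/(-3)) - 14) = -12*((1*(-⅓) + 1*(-⅓)) - 14) = -12*((-⅓ - ⅓) - 14) = -12*(-⅔ - 14) = -12*(-44/3) = 176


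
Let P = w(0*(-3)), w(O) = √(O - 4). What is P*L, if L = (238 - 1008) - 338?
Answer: -2216*I ≈ -2216.0*I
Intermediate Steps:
w(O) = √(-4 + O)
P = 2*I (P = √(-4 + 0*(-3)) = √(-4 + 0) = √(-4) = 2*I ≈ 2.0*I)
L = -1108 (L = -770 - 338 = -1108)
P*L = (2*I)*(-1108) = -2216*I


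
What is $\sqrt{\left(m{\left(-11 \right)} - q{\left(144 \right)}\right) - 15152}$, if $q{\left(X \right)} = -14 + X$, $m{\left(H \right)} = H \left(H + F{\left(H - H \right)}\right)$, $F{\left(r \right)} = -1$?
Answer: $5 i \sqrt{606} \approx 123.09 i$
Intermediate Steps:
$m{\left(H \right)} = H \left(-1 + H\right)$ ($m{\left(H \right)} = H \left(H - 1\right) = H \left(-1 + H\right)$)
$\sqrt{\left(m{\left(-11 \right)} - q{\left(144 \right)}\right) - 15152} = \sqrt{\left(- 11 \left(-1 - 11\right) - \left(-14 + 144\right)\right) - 15152} = \sqrt{\left(\left(-11\right) \left(-12\right) - 130\right) - 15152} = \sqrt{\left(132 - 130\right) - 15152} = \sqrt{2 - 15152} = \sqrt{-15150} = 5 i \sqrt{606}$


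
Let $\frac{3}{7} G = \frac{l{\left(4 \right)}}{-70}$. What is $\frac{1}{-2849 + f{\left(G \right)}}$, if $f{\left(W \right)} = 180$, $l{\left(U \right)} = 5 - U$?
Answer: $- \frac{1}{2669} \approx -0.00037467$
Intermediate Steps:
$G = - \frac{1}{30}$ ($G = \frac{7 \frac{5 - 4}{-70}}{3} = \frac{7 \left(5 - 4\right) \left(- \frac{1}{70}\right)}{3} = \frac{7 \cdot 1 \left(- \frac{1}{70}\right)}{3} = \frac{7}{3} \left(- \frac{1}{70}\right) = - \frac{1}{30} \approx -0.033333$)
$\frac{1}{-2849 + f{\left(G \right)}} = \frac{1}{-2849 + 180} = \frac{1}{-2669} = - \frac{1}{2669}$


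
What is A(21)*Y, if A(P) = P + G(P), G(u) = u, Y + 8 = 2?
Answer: -252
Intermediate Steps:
Y = -6 (Y = -8 + 2 = -6)
A(P) = 2*P (A(P) = P + P = 2*P)
A(21)*Y = (2*21)*(-6) = 42*(-6) = -252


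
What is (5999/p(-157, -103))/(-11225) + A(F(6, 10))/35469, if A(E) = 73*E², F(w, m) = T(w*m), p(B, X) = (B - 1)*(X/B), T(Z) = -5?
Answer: 366789290617/6479322629850 ≈ 0.056609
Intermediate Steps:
p(B, X) = X*(-1 + B)/B (p(B, X) = (-1 + B)*(X/B) = X*(-1 + B)/B)
F(w, m) = -5
(5999/p(-157, -103))/(-11225) + A(F(6, 10))/35469 = (5999/(-103 - 1*(-103)/(-157)))/(-11225) + (73*(-5)²)/35469 = (5999/(-103 - 1*(-103)*(-1/157)))*(-1/11225) + (73*25)*(1/35469) = (5999/(-103 - 103/157))*(-1/11225) + 1825*(1/35469) = (5999/(-16274/157))*(-1/11225) + 1825/35469 = (5999*(-157/16274))*(-1/11225) + 1825/35469 = -941843/16274*(-1/11225) + 1825/35469 = 941843/182675650 + 1825/35469 = 366789290617/6479322629850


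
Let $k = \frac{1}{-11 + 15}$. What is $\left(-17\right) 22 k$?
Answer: $- \frac{187}{2} \approx -93.5$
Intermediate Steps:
$k = \frac{1}{4} \approx 0.25$
$\left(-17\right) 22 k = \left(-17\right) 22 \cdot \frac{1}{4} = \left(-374\right) \frac{1}{4} = - \frac{187}{2}$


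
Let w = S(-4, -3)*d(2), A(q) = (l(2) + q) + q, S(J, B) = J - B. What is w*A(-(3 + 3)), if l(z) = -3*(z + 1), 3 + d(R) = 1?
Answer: -42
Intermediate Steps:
d(R) = -2 (d(R) = -3 + 1 = -2)
l(z) = -3 - 3*z (l(z) = -3*(1 + z) = -3 - 3*z)
A(q) = -9 + 2*q (A(q) = ((-3 - 3*2) + q) + q = ((-3 - 6) + q) + q = (-9 + q) + q = -9 + 2*q)
w = 2 (w = (-4 - 1*(-3))*(-2) = (-4 + 3)*(-2) = -1*(-2) = 2)
w*A(-(3 + 3)) = 2*(-9 + 2*(-(3 + 3))) = 2*(-9 + 2*(-1*6)) = 2*(-9 + 2*(-6)) = 2*(-9 - 12) = 2*(-21) = -42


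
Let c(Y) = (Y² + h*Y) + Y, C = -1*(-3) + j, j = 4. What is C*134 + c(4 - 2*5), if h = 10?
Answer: 908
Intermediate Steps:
C = 7 (C = -1*(-3) + 4 = 3 + 4 = 7)
c(Y) = Y² + 11*Y (c(Y) = (Y² + 10*Y) + Y = Y² + 11*Y)
C*134 + c(4 - 2*5) = 7*134 + (4 - 2*5)*(11 + (4 - 2*5)) = 938 + (4 - 10)*(11 + (4 - 10)) = 938 - 6*(11 - 6) = 938 - 6*5 = 938 - 30 = 908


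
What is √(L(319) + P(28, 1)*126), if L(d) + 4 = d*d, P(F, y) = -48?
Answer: √95709 ≈ 309.37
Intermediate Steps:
L(d) = -4 + d² (L(d) = -4 + d*d = -4 + d²)
√(L(319) + P(28, 1)*126) = √((-4 + 319²) - 48*126) = √((-4 + 101761) - 6048) = √(101757 - 6048) = √95709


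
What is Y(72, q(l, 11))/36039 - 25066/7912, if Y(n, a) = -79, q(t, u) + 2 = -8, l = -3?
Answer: -451989311/142570284 ≈ -3.1703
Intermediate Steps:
q(t, u) = -10 (q(t, u) = -2 - 8 = -10)
Y(72, q(l, 11))/36039 - 25066/7912 = -79/36039 - 25066/7912 = -79*1/36039 - 25066*1/7912 = -79/36039 - 12533/3956 = -451989311/142570284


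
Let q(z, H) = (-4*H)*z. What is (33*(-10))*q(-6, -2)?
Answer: 15840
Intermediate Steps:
q(z, H) = -4*H*z
(33*(-10))*q(-6, -2) = (33*(-10))*(-4*(-2)*(-6)) = -330*(-48) = 15840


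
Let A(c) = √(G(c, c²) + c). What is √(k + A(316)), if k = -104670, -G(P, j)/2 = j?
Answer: √(-104670 + 2*I*√49849) ≈ 0.6901 + 323.53*I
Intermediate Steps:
G(P, j) = -2*j
A(c) = √(c - 2*c²) (A(c) = √(-2*c² + c) = √(c - 2*c²))
√(k + A(316)) = √(-104670 + √(316*(1 - 2*316))) = √(-104670 + √(316*(1 - 632))) = √(-104670 + √(316*(-631))) = √(-104670 + √(-199396)) = √(-104670 + 2*I*√49849)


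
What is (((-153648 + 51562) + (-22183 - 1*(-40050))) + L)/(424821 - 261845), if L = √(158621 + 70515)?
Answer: -84219/162976 + √14321/40744 ≈ -0.51382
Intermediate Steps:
L = 4*√14321 (L = √229136 = 4*√14321 ≈ 478.68)
(((-153648 + 51562) + (-22183 - 1*(-40050))) + L)/(424821 - 261845) = (((-153648 + 51562) + (-22183 - 1*(-40050))) + 4*√14321)/(424821 - 261845) = ((-102086 + (-22183 + 40050)) + 4*√14321)/162976 = ((-102086 + 17867) + 4*√14321)*(1/162976) = (-84219 + 4*√14321)*(1/162976) = -84219/162976 + √14321/40744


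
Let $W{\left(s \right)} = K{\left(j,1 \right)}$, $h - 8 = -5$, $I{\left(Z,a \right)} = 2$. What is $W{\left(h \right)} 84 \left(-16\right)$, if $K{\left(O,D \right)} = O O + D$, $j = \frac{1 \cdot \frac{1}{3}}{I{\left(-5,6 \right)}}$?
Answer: $- \frac{4144}{3} \approx -1381.3$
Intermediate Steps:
$h = 3$ ($h = 8 - 5 = 3$)
$j = \frac{1}{6}$ ($j = \frac{1 \cdot \frac{1}{3}}{2} = 1 \cdot \frac{1}{3} \cdot \frac{1}{2} = \frac{1}{3} \cdot \frac{1}{2} = \frac{1}{6} \approx 0.16667$)
$K{\left(O,D \right)} = D + O^{2}$ ($K{\left(O,D \right)} = O^{2} + D = D + O^{2}$)
$W{\left(s \right)} = \frac{37}{36}$ ($W{\left(s \right)} = 1 + \left(\frac{1}{6}\right)^{2} = 1 + \frac{1}{36} = \frac{37}{36}$)
$W{\left(h \right)} 84 \left(-16\right) = \frac{37}{36} \cdot 84 \left(-16\right) = \frac{259}{3} \left(-16\right) = - \frac{4144}{3}$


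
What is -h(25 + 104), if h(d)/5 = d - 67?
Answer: -310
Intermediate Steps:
h(d) = -335 + 5*d (h(d) = 5*(d - 67) = 5*(-67 + d) = -335 + 5*d)
-h(25 + 104) = -(-335 + 5*(25 + 104)) = -(-335 + 5*129) = -(-335 + 645) = -1*310 = -310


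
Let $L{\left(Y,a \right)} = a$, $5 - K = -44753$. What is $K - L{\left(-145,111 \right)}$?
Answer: $44647$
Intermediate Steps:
$K = 44758$ ($K = 5 - -44753 = 5 + 44753 = 44758$)
$K - L{\left(-145,111 \right)} = 44758 - 111 = 44647$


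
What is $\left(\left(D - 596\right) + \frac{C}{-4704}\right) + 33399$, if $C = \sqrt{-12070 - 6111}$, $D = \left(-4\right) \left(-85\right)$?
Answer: $33143 - \frac{i \sqrt{18181}}{4704} \approx 33143.0 - 0.028664 i$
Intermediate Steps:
$D = 340$
$C = i \sqrt{18181}$ ($C = \sqrt{-18181} = i \sqrt{18181} \approx 134.84 i$)
$\left(\left(D - 596\right) + \frac{C}{-4704}\right) + 33399 = \left(\left(340 - 596\right) + \frac{i \sqrt{18181}}{-4704}\right) + 33399 = \left(\left(340 - 596\right) + i \sqrt{18181} \left(- \frac{1}{4704}\right)\right) + 33399 = \left(-256 - \frac{i \sqrt{18181}}{4704}\right) + 33399 = 33143 - \frac{i \sqrt{18181}}{4704}$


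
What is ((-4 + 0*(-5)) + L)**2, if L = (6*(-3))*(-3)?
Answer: 2500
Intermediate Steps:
L = 54 (L = -18*(-3) = 54)
((-4 + 0*(-5)) + L)**2 = ((-4 + 0*(-5)) + 54)**2 = ((-4 + 0) + 54)**2 = (-4 + 54)**2 = 50**2 = 2500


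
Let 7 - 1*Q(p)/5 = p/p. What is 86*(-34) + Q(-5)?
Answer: -2894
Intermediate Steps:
Q(p) = 30 (Q(p) = 35 - 5*p/p = 35 - 5*1 = 35 - 5 = 30)
86*(-34) + Q(-5) = 86*(-34) + 30 = -2924 + 30 = -2894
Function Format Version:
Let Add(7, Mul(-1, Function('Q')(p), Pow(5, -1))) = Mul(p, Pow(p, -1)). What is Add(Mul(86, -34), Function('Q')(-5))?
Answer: -2894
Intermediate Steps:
Function('Q')(p) = 30 (Function('Q')(p) = Add(35, Mul(-5, Mul(p, Pow(p, -1)))) = Add(35, Mul(-5, 1)) = Add(35, -5) = 30)
Add(Mul(86, -34), Function('Q')(-5)) = Add(Mul(86, -34), 30) = Add(-2924, 30) = -2894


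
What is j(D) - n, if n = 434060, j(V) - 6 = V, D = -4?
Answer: -434058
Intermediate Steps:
j(V) = 6 + V
j(D) - n = (6 - 4) - 1*434060 = 2 - 434060 = -434058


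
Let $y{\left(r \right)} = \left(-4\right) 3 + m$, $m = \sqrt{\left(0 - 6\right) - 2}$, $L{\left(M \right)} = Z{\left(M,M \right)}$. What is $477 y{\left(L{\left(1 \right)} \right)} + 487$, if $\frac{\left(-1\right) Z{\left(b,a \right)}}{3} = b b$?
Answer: $-5237 + 954 i \sqrt{2} \approx -5237.0 + 1349.2 i$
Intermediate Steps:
$Z{\left(b,a \right)} = - 3 b^{2}$ ($Z{\left(b,a \right)} = - 3 b b = - 3 b^{2}$)
$L{\left(M \right)} = - 3 M^{2}$
$m = 2 i \sqrt{2}$ ($m = \sqrt{\left(0 - 6\right) - 2} = \sqrt{-6 - 2} = \sqrt{-8} = 2 i \sqrt{2} \approx 2.8284 i$)
$y{\left(r \right)} = -12 + 2 i \sqrt{2}$ ($y{\left(r \right)} = \left(-4\right) 3 + 2 i \sqrt{2} = -12 + 2 i \sqrt{2}$)
$477 y{\left(L{\left(1 \right)} \right)} + 487 = 477 \left(-12 + 2 i \sqrt{2}\right) + 487 = \left(-5724 + 954 i \sqrt{2}\right) + 487 = -5237 + 954 i \sqrt{2}$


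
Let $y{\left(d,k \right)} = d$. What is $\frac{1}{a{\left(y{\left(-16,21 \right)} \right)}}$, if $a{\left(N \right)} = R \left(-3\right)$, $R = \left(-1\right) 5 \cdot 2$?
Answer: $\frac{1}{30} \approx 0.033333$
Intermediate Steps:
$R = -10$ ($R = \left(-5\right) 2 = -10$)
$a{\left(N \right)} = 30$ ($a{\left(N \right)} = \left(-10\right) \left(-3\right) = 30$)
$\frac{1}{a{\left(y{\left(-16,21 \right)} \right)}} = \frac{1}{30}$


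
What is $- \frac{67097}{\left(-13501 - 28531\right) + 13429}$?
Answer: $\frac{67097}{28603} \approx 2.3458$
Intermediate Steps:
$- \frac{67097}{\left(-13501 - 28531\right) + 13429} = - \frac{67097}{-42032 + 13429} = - \frac{67097}{-28603} = \left(-67097\right) \left(- \frac{1}{28603}\right) = \frac{67097}{28603}$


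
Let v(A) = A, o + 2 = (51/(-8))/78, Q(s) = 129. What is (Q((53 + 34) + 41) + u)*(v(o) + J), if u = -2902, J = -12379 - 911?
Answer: 7666660069/208 ≈ 3.6859e+7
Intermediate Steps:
J = -13290
o = -433/208 (o = -2 + (51/(-8))/78 = -2 + (51*(-1/8))*(1/78) = -2 - 51/8*1/78 = -2 - 17/208 = -433/208 ≈ -2.0817)
(Q((53 + 34) + 41) + u)*(v(o) + J) = (129 - 2902)*(-433/208 - 13290) = -2773*(-2764753/208) = 7666660069/208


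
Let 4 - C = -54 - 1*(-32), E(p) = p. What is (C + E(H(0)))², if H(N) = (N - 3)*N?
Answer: 676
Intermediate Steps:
H(N) = N*(-3 + N) (H(N) = (-3 + N)*N = N*(-3 + N))
C = 26 (C = 4 - (-54 - 1*(-32)) = 4 - (-54 + 32) = 4 - 1*(-22) = 4 + 22 = 26)
(C + E(H(0)))² = (26 + 0*(-3 + 0))² = (26 + 0*(-3))² = (26 + 0)² = 26² = 676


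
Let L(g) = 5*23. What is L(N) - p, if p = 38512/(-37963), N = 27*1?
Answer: 4404257/37963 ≈ 116.01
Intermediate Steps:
N = 27
L(g) = 115
p = -38512/37963 (p = 38512*(-1/37963) = -38512/37963 ≈ -1.0145)
L(N) - p = 115 - 1*(-38512/37963) = 115 + 38512/37963 = 4404257/37963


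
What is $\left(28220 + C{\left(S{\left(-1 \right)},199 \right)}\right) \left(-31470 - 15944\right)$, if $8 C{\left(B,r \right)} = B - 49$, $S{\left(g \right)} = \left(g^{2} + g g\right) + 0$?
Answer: $- \frac{5350978091}{4} \approx -1.3377 \cdot 10^{9}$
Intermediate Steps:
$S{\left(g \right)} = 2 g^{2}$ ($S{\left(g \right)} = \left(g^{2} + g^{2}\right) + 0 = 2 g^{2} + 0 = 2 g^{2}$)
$C{\left(B,r \right)} = - \frac{49}{8} + \frac{B}{8}$ ($C{\left(B,r \right)} = \frac{B - 49}{8} = \frac{-49 + B}{8} = - \frac{49}{8} + \frac{B}{8}$)
$\left(28220 + C{\left(S{\left(-1 \right)},199 \right)}\right) \left(-31470 - 15944\right) = \left(28220 - \left(\frac{49}{8} - \frac{2 \left(-1\right)^{2}}{8}\right)\right) \left(-31470 - 15944\right) = \left(28220 - \left(\frac{49}{8} - \frac{2 \cdot 1}{8}\right)\right) \left(-47414\right) = \left(28220 + \left(- \frac{49}{8} + \frac{1}{8} \cdot 2\right)\right) \left(-47414\right) = \left(28220 + \left(- \frac{49}{8} + \frac{1}{4}\right)\right) \left(-47414\right) = \left(28220 - \frac{47}{8}\right) \left(-47414\right) = \frac{225713}{8} \left(-47414\right) = - \frac{5350978091}{4}$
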